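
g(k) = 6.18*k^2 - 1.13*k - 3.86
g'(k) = 12.36*k - 1.13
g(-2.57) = 39.86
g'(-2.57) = -32.90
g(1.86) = 15.42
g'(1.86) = 21.86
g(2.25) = 24.88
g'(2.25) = 26.68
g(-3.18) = 62.23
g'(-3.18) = -40.43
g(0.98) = 0.97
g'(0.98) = 10.98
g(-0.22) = -3.31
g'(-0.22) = -3.85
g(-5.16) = 166.52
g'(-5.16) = -64.91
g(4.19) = 99.90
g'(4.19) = 50.66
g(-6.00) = 225.40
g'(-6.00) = -75.29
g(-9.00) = 506.89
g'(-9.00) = -112.37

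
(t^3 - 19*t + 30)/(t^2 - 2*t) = t + 2 - 15/t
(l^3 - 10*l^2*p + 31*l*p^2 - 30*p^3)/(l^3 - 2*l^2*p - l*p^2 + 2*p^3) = (-l^2 + 8*l*p - 15*p^2)/(-l^2 + p^2)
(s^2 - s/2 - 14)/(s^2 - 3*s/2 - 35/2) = (s - 4)/(s - 5)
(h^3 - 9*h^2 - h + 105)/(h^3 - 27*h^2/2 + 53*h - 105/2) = 2*(h + 3)/(2*h - 3)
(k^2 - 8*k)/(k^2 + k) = (k - 8)/(k + 1)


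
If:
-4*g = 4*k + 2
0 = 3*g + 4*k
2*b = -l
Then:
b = -l/2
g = -2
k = 3/2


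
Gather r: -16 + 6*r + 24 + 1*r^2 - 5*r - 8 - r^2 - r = 0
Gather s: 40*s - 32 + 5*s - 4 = 45*s - 36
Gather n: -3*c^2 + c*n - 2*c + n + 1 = -3*c^2 - 2*c + n*(c + 1) + 1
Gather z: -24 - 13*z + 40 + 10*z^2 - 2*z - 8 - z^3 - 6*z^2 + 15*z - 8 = -z^3 + 4*z^2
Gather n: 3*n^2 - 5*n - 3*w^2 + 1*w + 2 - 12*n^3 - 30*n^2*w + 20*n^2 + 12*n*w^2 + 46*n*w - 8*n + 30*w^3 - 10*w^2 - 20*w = -12*n^3 + n^2*(23 - 30*w) + n*(12*w^2 + 46*w - 13) + 30*w^3 - 13*w^2 - 19*w + 2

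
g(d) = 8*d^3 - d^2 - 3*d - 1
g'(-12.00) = 3477.00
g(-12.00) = -13933.00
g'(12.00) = 3429.00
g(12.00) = 13643.00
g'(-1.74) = 73.14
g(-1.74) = -40.95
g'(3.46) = 277.40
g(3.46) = 308.02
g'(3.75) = 327.00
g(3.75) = 395.56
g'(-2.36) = 135.39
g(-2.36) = -104.64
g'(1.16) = 26.97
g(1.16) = 6.66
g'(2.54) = 146.76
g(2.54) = 116.02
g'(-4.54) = 500.76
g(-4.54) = -756.60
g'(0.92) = 15.47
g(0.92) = 1.62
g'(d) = 24*d^2 - 2*d - 3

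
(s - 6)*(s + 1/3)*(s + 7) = s^3 + 4*s^2/3 - 125*s/3 - 14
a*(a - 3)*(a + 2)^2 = a^4 + a^3 - 8*a^2 - 12*a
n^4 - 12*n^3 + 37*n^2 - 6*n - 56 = (n - 7)*(n - 4)*(n - 2)*(n + 1)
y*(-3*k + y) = -3*k*y + y^2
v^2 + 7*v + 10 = (v + 2)*(v + 5)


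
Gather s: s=s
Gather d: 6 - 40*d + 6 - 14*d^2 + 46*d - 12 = -14*d^2 + 6*d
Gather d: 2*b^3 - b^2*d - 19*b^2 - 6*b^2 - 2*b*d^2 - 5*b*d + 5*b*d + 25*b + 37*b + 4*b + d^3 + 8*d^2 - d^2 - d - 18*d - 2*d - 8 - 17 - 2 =2*b^3 - 25*b^2 + 66*b + d^3 + d^2*(7 - 2*b) + d*(-b^2 - 21) - 27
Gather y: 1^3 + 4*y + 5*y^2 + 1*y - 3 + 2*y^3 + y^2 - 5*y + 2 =2*y^3 + 6*y^2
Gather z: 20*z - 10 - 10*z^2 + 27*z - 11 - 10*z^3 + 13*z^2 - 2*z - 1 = -10*z^3 + 3*z^2 + 45*z - 22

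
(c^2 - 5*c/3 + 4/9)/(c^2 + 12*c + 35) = (9*c^2 - 15*c + 4)/(9*(c^2 + 12*c + 35))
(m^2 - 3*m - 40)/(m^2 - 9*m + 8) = (m + 5)/(m - 1)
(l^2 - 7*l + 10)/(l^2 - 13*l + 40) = (l - 2)/(l - 8)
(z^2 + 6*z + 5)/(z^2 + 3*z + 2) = (z + 5)/(z + 2)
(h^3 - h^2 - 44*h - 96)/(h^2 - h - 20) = (h^2 - 5*h - 24)/(h - 5)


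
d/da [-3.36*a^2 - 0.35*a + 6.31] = -6.72*a - 0.35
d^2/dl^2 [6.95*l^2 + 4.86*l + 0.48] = 13.9000000000000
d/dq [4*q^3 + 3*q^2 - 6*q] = 12*q^2 + 6*q - 6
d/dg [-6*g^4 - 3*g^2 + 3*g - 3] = -24*g^3 - 6*g + 3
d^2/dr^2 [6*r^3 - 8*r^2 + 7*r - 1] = 36*r - 16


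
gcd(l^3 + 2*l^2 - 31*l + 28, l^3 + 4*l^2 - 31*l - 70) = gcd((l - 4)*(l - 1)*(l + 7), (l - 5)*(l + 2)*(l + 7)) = l + 7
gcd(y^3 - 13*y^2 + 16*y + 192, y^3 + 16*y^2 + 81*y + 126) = y + 3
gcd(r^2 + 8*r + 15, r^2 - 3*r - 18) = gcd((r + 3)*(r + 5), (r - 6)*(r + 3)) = r + 3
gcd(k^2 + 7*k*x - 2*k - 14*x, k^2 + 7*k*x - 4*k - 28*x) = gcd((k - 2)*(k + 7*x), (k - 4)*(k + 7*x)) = k + 7*x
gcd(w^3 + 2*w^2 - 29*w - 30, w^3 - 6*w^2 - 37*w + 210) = w^2 + w - 30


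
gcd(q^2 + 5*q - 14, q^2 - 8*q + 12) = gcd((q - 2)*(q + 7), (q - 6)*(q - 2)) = q - 2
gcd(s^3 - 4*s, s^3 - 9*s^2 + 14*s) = s^2 - 2*s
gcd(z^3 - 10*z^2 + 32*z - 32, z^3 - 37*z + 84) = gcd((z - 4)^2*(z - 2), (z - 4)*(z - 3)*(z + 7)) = z - 4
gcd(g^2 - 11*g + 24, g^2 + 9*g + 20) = 1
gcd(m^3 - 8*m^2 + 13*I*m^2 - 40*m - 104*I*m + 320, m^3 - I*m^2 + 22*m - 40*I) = m + 5*I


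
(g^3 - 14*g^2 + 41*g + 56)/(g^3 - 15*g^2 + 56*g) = (g + 1)/g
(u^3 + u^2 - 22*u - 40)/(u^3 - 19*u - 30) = (u + 4)/(u + 3)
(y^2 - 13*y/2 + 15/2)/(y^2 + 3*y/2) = (2*y^2 - 13*y + 15)/(y*(2*y + 3))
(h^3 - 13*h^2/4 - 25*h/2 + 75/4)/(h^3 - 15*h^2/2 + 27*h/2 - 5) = (4*h^2 + 7*h - 15)/(2*(2*h^2 - 5*h + 2))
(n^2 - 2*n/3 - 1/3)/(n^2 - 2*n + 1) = (n + 1/3)/(n - 1)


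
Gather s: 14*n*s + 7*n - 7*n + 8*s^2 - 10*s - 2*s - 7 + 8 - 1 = 8*s^2 + s*(14*n - 12)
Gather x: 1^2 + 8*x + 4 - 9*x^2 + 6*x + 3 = -9*x^2 + 14*x + 8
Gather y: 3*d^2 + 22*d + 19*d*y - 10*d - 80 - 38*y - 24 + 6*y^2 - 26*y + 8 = 3*d^2 + 12*d + 6*y^2 + y*(19*d - 64) - 96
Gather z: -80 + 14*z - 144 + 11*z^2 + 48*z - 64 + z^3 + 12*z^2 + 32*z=z^3 + 23*z^2 + 94*z - 288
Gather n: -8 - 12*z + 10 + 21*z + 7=9*z + 9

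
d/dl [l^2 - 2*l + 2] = 2*l - 2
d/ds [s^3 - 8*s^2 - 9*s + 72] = 3*s^2 - 16*s - 9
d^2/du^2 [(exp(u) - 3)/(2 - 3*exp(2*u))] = (-9*exp(4*u) + 108*exp(3*u) - 36*exp(2*u) + 72*exp(u) - 4)*exp(u)/(27*exp(6*u) - 54*exp(4*u) + 36*exp(2*u) - 8)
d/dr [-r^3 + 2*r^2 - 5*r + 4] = -3*r^2 + 4*r - 5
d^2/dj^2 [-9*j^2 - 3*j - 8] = -18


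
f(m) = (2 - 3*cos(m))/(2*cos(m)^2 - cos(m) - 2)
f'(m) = (2 - 3*cos(m))*(4*sin(m)*cos(m) - sin(m))/(2*cos(m)^2 - cos(m) - 2)^2 + 3*sin(m)/(2*cos(m)^2 - cos(m) - 2) = (6*sin(m)^2 + 8*cos(m) - 14)*sin(m)/(2*sin(m)^2 + cos(m))^2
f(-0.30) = 0.77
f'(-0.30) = 1.35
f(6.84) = 0.39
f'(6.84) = -1.48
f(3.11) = 5.01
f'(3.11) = -0.70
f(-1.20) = -0.43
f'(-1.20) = 1.24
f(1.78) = -1.54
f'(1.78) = -3.33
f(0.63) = 0.28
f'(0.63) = -1.42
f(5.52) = 0.10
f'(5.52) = 1.31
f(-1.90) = -2.02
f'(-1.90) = 4.93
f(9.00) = 8.28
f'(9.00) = -25.58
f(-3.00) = 5.23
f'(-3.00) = 3.41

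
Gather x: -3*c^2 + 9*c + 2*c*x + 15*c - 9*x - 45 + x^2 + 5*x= -3*c^2 + 24*c + x^2 + x*(2*c - 4) - 45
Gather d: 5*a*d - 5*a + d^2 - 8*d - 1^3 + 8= -5*a + d^2 + d*(5*a - 8) + 7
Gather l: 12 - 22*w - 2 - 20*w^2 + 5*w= -20*w^2 - 17*w + 10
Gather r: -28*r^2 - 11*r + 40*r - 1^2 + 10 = -28*r^2 + 29*r + 9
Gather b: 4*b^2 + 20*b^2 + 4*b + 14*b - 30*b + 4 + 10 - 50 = 24*b^2 - 12*b - 36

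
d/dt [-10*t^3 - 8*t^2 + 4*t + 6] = -30*t^2 - 16*t + 4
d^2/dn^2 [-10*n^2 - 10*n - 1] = -20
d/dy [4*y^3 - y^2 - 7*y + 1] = 12*y^2 - 2*y - 7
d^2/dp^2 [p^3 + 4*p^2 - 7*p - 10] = 6*p + 8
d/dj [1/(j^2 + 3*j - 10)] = (-2*j - 3)/(j^2 + 3*j - 10)^2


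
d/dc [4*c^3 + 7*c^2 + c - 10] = 12*c^2 + 14*c + 1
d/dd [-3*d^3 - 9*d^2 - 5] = 9*d*(-d - 2)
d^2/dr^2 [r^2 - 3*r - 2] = 2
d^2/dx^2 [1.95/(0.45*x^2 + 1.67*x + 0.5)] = (-0.78975*x^2 - 2.93085*x + 1.95*(0.9*x + 1.67)*(1.8*x + 3.34) - 0.8775)/(0.45*x^2 + 1.67*x + 0.5)^3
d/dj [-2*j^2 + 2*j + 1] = 2 - 4*j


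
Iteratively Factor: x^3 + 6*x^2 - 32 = (x + 4)*(x^2 + 2*x - 8) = (x + 4)^2*(x - 2)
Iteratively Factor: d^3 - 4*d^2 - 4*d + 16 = (d - 4)*(d^2 - 4) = (d - 4)*(d + 2)*(d - 2)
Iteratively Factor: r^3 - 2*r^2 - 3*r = (r + 1)*(r^2 - 3*r) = r*(r + 1)*(r - 3)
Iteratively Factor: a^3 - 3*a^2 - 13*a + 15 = (a - 1)*(a^2 - 2*a - 15) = (a - 5)*(a - 1)*(a + 3)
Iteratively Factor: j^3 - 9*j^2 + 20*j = (j - 4)*(j^2 - 5*j) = (j - 5)*(j - 4)*(j)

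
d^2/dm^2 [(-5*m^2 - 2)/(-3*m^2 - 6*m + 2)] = 4*(-45*m^3 + 72*m^2 + 54*m + 52)/(27*m^6 + 162*m^5 + 270*m^4 - 180*m^2 + 72*m - 8)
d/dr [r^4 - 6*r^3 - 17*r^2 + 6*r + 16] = 4*r^3 - 18*r^2 - 34*r + 6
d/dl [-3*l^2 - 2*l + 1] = -6*l - 2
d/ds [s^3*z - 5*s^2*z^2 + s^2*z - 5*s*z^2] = z*(3*s^2 - 10*s*z + 2*s - 5*z)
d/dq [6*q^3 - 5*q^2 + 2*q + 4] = 18*q^2 - 10*q + 2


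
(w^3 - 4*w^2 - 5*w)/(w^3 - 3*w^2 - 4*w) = (w - 5)/(w - 4)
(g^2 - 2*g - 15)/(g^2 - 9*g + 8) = (g^2 - 2*g - 15)/(g^2 - 9*g + 8)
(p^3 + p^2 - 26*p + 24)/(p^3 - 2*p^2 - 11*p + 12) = (p + 6)/(p + 3)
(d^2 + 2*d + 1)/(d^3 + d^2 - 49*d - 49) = (d + 1)/(d^2 - 49)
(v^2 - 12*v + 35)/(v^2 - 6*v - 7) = (v - 5)/(v + 1)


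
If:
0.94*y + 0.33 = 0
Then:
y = -0.35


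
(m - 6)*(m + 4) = m^2 - 2*m - 24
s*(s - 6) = s^2 - 6*s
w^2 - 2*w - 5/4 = (w - 5/2)*(w + 1/2)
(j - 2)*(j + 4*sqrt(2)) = j^2 - 2*j + 4*sqrt(2)*j - 8*sqrt(2)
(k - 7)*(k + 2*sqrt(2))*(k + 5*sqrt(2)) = k^3 - 7*k^2 + 7*sqrt(2)*k^2 - 49*sqrt(2)*k + 20*k - 140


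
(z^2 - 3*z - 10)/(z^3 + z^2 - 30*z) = (z + 2)/(z*(z + 6))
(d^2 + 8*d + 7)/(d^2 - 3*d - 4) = (d + 7)/(d - 4)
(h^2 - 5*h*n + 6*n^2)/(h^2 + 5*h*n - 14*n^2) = (h - 3*n)/(h + 7*n)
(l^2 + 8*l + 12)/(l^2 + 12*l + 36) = (l + 2)/(l + 6)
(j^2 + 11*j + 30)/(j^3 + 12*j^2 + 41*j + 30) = 1/(j + 1)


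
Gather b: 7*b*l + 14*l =7*b*l + 14*l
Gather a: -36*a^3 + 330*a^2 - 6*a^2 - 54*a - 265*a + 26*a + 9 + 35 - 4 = -36*a^3 + 324*a^2 - 293*a + 40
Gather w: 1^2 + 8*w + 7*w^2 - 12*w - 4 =7*w^2 - 4*w - 3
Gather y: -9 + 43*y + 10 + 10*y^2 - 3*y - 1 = 10*y^2 + 40*y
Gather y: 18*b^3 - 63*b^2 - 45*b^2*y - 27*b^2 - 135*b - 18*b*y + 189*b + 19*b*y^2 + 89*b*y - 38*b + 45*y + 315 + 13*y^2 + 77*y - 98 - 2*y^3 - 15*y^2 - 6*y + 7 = 18*b^3 - 90*b^2 + 16*b - 2*y^3 + y^2*(19*b - 2) + y*(-45*b^2 + 71*b + 116) + 224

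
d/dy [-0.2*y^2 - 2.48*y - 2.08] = -0.4*y - 2.48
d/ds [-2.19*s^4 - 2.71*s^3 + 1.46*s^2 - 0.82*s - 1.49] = -8.76*s^3 - 8.13*s^2 + 2.92*s - 0.82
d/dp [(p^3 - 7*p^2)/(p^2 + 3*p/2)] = 2*(2*p^2 + 6*p - 21)/(4*p^2 + 12*p + 9)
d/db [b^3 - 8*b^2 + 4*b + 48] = 3*b^2 - 16*b + 4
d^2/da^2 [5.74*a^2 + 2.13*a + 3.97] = 11.4800000000000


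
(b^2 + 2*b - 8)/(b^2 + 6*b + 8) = (b - 2)/(b + 2)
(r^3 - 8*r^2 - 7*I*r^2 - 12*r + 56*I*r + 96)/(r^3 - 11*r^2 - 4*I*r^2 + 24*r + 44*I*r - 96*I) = (r - 3*I)/(r - 3)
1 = 1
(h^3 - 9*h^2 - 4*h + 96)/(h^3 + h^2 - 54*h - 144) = (h - 4)/(h + 6)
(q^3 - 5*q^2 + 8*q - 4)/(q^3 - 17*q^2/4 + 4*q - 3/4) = 4*(q^2 - 4*q + 4)/(4*q^2 - 13*q + 3)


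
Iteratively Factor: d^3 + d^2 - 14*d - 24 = (d - 4)*(d^2 + 5*d + 6) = (d - 4)*(d + 2)*(d + 3)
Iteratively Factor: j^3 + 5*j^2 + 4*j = (j + 4)*(j^2 + j) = j*(j + 4)*(j + 1)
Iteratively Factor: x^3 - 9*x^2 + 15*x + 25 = (x + 1)*(x^2 - 10*x + 25) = (x - 5)*(x + 1)*(x - 5)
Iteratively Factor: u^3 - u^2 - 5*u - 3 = (u + 1)*(u^2 - 2*u - 3) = (u - 3)*(u + 1)*(u + 1)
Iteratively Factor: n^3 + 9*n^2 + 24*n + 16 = (n + 1)*(n^2 + 8*n + 16) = (n + 1)*(n + 4)*(n + 4)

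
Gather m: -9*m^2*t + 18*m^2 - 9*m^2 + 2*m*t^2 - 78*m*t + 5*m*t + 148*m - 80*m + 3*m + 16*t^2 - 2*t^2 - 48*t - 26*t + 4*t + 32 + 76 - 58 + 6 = m^2*(9 - 9*t) + m*(2*t^2 - 73*t + 71) + 14*t^2 - 70*t + 56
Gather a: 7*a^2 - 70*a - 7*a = 7*a^2 - 77*a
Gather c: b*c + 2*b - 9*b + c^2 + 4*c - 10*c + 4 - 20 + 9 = -7*b + c^2 + c*(b - 6) - 7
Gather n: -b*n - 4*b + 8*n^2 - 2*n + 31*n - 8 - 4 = -4*b + 8*n^2 + n*(29 - b) - 12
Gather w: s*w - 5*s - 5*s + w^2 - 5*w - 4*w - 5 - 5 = -10*s + w^2 + w*(s - 9) - 10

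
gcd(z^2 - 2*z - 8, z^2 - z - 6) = z + 2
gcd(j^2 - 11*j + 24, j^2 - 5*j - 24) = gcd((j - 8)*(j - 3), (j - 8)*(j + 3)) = j - 8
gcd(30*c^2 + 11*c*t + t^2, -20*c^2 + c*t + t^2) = 5*c + t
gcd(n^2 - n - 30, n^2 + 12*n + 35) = n + 5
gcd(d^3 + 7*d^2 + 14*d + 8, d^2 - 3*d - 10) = d + 2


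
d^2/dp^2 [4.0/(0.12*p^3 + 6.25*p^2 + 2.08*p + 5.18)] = (-(2.88*p + 50.0)*(0.12*p^3 + 6.25*p^2 + 2.08*p + 5.18) + 4.0*(0.36*p^2 + 12.5*p + 2.08)*(0.72*p^2 + 25.0*p + 4.16))/(0.12*p^3 + 6.25*p^2 + 2.08*p + 5.18)^3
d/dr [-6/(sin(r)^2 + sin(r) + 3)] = 6*(2*sin(r) + 1)*cos(r)/(sin(r)^2 + sin(r) + 3)^2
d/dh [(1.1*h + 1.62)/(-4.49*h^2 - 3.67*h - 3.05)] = (4.939*h^2 + 14.5476*h + 2.5904)/(20.1601*h^4 + 32.9566*h^3 + 40.8579*h^2 + 22.387*h + 9.3025)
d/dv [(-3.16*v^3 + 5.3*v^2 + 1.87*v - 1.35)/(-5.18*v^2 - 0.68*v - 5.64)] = (16.3688*v^4 + 4.2976*v^3 + 59.5498*v^2 - 73.77*v - 11.4648)/(26.8324*v^4 + 7.0448*v^3 + 58.8928*v^2 + 7.6704*v + 31.8096)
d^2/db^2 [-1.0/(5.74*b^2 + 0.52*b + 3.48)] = (65.8952*b^2 + 5.9696*b - 1.0*(11.48*b + 0.52)*(22.96*b + 1.04) + 39.9504)/(5.74*b^2 + 0.52*b + 3.48)^3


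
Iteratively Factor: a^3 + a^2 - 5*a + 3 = (a - 1)*(a^2 + 2*a - 3) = (a - 1)^2*(a + 3)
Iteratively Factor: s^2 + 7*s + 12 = (s + 3)*(s + 4)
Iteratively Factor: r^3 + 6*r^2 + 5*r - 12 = (r - 1)*(r^2 + 7*r + 12) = (r - 1)*(r + 3)*(r + 4)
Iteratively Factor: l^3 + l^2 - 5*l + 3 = (l - 1)*(l^2 + 2*l - 3) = (l - 1)^2*(l + 3)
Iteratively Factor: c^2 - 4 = (c - 2)*(c + 2)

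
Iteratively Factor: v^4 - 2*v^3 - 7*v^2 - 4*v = (v)*(v^3 - 2*v^2 - 7*v - 4) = v*(v + 1)*(v^2 - 3*v - 4) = v*(v + 1)^2*(v - 4)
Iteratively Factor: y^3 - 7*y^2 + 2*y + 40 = (y + 2)*(y^2 - 9*y + 20) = (y - 4)*(y + 2)*(y - 5)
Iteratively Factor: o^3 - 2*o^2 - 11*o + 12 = (o + 3)*(o^2 - 5*o + 4) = (o - 1)*(o + 3)*(o - 4)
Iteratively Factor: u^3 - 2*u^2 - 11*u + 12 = (u + 3)*(u^2 - 5*u + 4) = (u - 1)*(u + 3)*(u - 4)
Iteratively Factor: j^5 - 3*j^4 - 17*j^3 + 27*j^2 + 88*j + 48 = (j - 4)*(j^4 + j^3 - 13*j^2 - 25*j - 12) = (j - 4)*(j + 1)*(j^3 - 13*j - 12) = (j - 4)^2*(j + 1)*(j^2 + 4*j + 3) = (j - 4)^2*(j + 1)*(j + 3)*(j + 1)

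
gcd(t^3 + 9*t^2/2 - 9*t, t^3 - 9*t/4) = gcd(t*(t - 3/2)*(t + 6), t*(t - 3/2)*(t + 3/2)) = t^2 - 3*t/2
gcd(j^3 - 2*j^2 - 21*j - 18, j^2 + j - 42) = j - 6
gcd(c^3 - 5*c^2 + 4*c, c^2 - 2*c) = c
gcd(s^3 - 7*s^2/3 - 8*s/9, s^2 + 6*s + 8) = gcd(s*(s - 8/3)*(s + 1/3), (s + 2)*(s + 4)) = 1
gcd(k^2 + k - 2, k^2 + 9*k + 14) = k + 2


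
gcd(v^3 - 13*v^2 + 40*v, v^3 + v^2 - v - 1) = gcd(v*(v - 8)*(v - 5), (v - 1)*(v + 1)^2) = 1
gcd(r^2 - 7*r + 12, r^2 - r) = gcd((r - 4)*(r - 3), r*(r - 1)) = 1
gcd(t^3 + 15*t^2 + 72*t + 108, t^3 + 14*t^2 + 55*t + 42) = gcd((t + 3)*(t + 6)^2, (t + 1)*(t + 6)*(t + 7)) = t + 6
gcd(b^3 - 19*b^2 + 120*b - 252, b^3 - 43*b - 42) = b - 7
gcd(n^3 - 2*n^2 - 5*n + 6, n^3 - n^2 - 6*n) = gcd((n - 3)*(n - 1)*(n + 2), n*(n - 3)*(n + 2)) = n^2 - n - 6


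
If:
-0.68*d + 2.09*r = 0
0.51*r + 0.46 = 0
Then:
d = -2.77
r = -0.90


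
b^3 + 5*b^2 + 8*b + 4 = (b + 1)*(b + 2)^2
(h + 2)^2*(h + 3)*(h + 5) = h^4 + 12*h^3 + 51*h^2 + 92*h + 60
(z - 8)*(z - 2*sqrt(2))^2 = z^3 - 8*z^2 - 4*sqrt(2)*z^2 + 8*z + 32*sqrt(2)*z - 64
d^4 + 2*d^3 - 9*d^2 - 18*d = d*(d - 3)*(d + 2)*(d + 3)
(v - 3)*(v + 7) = v^2 + 4*v - 21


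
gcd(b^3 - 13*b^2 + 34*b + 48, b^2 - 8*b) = b - 8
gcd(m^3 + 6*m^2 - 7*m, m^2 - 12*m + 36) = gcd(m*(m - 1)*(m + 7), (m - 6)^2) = 1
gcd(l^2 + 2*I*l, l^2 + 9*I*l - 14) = l + 2*I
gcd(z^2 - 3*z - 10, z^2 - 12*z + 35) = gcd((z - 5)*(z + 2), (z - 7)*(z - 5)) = z - 5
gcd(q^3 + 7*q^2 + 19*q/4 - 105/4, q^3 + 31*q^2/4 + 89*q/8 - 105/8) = q^2 + 17*q/2 + 35/2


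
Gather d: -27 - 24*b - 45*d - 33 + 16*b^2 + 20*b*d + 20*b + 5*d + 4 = 16*b^2 - 4*b + d*(20*b - 40) - 56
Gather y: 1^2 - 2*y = 1 - 2*y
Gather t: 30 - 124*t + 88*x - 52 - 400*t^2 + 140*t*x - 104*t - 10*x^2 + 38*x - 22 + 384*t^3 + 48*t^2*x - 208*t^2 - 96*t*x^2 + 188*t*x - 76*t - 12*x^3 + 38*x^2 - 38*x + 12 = 384*t^3 + t^2*(48*x - 608) + t*(-96*x^2 + 328*x - 304) - 12*x^3 + 28*x^2 + 88*x - 32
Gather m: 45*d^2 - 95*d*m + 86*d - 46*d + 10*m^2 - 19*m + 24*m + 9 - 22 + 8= 45*d^2 + 40*d + 10*m^2 + m*(5 - 95*d) - 5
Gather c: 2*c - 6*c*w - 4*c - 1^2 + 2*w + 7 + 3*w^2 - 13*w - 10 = c*(-6*w - 2) + 3*w^2 - 11*w - 4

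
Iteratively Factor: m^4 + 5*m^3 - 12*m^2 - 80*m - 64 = (m + 4)*(m^3 + m^2 - 16*m - 16) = (m + 4)^2*(m^2 - 3*m - 4) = (m + 1)*(m + 4)^2*(m - 4)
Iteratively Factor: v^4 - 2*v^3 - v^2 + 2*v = (v - 1)*(v^3 - v^2 - 2*v) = (v - 1)*(v + 1)*(v^2 - 2*v) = (v - 2)*(v - 1)*(v + 1)*(v)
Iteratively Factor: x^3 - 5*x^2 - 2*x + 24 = (x - 4)*(x^2 - x - 6) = (x - 4)*(x + 2)*(x - 3)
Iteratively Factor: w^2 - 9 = (w + 3)*(w - 3)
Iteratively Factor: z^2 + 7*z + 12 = (z + 4)*(z + 3)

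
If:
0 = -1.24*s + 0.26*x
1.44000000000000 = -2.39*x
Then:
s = -0.13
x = -0.60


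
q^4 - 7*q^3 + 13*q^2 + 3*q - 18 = (q - 3)^2*(q - 2)*(q + 1)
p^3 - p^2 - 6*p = p*(p - 3)*(p + 2)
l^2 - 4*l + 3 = (l - 3)*(l - 1)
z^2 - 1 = (z - 1)*(z + 1)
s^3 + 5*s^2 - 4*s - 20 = (s - 2)*(s + 2)*(s + 5)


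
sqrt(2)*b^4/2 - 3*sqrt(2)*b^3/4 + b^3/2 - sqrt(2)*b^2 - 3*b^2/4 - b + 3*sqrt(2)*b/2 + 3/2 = (b - 3/2)*(b - sqrt(2))*(b + sqrt(2))*(sqrt(2)*b/2 + 1/2)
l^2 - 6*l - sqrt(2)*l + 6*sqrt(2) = (l - 6)*(l - sqrt(2))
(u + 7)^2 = u^2 + 14*u + 49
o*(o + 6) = o^2 + 6*o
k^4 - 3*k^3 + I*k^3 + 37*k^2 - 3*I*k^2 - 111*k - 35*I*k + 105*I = (k - 3)*(k - 5*I)*(k - I)*(k + 7*I)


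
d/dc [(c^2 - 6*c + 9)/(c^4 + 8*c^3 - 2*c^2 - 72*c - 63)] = 2*(-c^3 - c^2 + 33*c + 57)/(c^6 + 22*c^5 + 183*c^4 + 724*c^3 + 1423*c^2 + 1302*c + 441)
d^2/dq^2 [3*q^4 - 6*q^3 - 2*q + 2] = 36*q*(q - 1)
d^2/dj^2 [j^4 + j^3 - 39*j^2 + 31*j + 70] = 12*j^2 + 6*j - 78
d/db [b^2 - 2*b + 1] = 2*b - 2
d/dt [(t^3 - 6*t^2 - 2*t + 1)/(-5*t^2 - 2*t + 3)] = (-5*t^4 - 4*t^3 + 11*t^2 - 26*t - 4)/(25*t^4 + 20*t^3 - 26*t^2 - 12*t + 9)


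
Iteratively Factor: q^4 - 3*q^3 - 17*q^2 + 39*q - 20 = (q + 4)*(q^3 - 7*q^2 + 11*q - 5) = (q - 5)*(q + 4)*(q^2 - 2*q + 1) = (q - 5)*(q - 1)*(q + 4)*(q - 1)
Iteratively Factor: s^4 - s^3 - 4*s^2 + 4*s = (s - 1)*(s^3 - 4*s) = (s - 2)*(s - 1)*(s^2 + 2*s) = s*(s - 2)*(s - 1)*(s + 2)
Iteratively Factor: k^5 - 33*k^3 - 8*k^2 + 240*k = (k - 3)*(k^4 + 3*k^3 - 24*k^2 - 80*k) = k*(k - 3)*(k^3 + 3*k^2 - 24*k - 80) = k*(k - 3)*(k + 4)*(k^2 - k - 20) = k*(k - 5)*(k - 3)*(k + 4)*(k + 4)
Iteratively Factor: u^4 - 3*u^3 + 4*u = (u)*(u^3 - 3*u^2 + 4) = u*(u - 2)*(u^2 - u - 2) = u*(u - 2)^2*(u + 1)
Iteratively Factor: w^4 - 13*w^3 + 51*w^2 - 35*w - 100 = (w - 5)*(w^3 - 8*w^2 + 11*w + 20) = (w - 5)*(w - 4)*(w^2 - 4*w - 5) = (w - 5)*(w - 4)*(w + 1)*(w - 5)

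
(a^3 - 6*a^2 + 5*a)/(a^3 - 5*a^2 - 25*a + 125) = a*(a - 1)/(a^2 - 25)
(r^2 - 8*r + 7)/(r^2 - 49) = (r - 1)/(r + 7)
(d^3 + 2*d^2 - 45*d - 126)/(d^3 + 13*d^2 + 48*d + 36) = (d^2 - 4*d - 21)/(d^2 + 7*d + 6)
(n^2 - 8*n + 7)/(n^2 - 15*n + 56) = (n - 1)/(n - 8)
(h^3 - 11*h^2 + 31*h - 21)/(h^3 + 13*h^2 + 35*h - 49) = (h^2 - 10*h + 21)/(h^2 + 14*h + 49)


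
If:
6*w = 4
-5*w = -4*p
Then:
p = 5/6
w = 2/3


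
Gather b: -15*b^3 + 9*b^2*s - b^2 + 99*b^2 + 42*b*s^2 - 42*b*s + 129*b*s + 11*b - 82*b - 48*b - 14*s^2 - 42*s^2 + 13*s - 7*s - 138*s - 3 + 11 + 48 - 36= -15*b^3 + b^2*(9*s + 98) + b*(42*s^2 + 87*s - 119) - 56*s^2 - 132*s + 20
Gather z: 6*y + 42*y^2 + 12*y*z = 42*y^2 + 12*y*z + 6*y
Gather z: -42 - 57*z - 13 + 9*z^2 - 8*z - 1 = 9*z^2 - 65*z - 56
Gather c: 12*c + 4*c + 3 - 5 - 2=16*c - 4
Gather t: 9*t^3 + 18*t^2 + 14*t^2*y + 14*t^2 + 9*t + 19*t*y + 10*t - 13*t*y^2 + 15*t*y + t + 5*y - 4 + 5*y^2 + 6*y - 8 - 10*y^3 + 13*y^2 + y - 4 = 9*t^3 + t^2*(14*y + 32) + t*(-13*y^2 + 34*y + 20) - 10*y^3 + 18*y^2 + 12*y - 16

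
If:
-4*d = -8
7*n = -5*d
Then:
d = 2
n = -10/7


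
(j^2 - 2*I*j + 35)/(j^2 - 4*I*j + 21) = (j + 5*I)/(j + 3*I)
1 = 1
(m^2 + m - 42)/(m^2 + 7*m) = (m - 6)/m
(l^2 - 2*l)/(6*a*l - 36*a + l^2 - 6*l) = l*(l - 2)/(6*a*l - 36*a + l^2 - 6*l)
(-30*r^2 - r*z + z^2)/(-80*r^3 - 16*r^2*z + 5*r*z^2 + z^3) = (-6*r + z)/(-16*r^2 + z^2)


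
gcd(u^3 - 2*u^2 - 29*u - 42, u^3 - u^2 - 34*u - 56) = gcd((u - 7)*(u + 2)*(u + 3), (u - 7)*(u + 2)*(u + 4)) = u^2 - 5*u - 14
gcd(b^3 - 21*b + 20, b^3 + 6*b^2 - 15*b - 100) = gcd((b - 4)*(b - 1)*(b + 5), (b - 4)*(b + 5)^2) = b^2 + b - 20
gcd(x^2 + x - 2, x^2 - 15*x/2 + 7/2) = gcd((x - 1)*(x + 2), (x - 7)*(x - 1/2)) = 1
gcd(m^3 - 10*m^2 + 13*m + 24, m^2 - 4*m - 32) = m - 8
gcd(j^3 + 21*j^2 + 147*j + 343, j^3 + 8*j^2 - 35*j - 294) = j^2 + 14*j + 49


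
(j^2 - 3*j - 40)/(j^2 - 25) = (j - 8)/(j - 5)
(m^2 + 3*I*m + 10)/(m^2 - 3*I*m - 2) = (m + 5*I)/(m - I)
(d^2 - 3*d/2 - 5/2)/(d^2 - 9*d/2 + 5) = (d + 1)/(d - 2)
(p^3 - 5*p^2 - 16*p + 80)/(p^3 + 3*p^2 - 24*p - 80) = (p - 4)/(p + 4)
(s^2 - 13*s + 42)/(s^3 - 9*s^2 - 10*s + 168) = 1/(s + 4)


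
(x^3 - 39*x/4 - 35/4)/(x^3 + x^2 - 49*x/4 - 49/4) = (2*x + 5)/(2*x + 7)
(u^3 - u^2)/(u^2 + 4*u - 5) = u^2/(u + 5)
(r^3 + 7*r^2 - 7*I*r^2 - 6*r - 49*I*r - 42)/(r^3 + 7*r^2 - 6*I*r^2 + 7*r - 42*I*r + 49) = (r^2 - 7*I*r - 6)/(r^2 - 6*I*r + 7)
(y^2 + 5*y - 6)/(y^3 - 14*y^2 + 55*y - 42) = (y + 6)/(y^2 - 13*y + 42)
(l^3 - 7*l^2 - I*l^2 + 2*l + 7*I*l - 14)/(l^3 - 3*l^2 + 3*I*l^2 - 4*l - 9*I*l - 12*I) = (l^3 - l^2*(7 + I) + l*(2 + 7*I) - 14)/(l^3 + 3*l^2*(-1 + I) - l*(4 + 9*I) - 12*I)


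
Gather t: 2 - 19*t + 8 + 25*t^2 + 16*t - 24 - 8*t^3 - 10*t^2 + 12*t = -8*t^3 + 15*t^2 + 9*t - 14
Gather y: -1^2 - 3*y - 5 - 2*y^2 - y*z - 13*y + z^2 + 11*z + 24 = -2*y^2 + y*(-z - 16) + z^2 + 11*z + 18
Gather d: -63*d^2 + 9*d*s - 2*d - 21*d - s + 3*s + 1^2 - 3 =-63*d^2 + d*(9*s - 23) + 2*s - 2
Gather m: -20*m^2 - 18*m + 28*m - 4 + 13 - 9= -20*m^2 + 10*m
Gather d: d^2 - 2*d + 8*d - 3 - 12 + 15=d^2 + 6*d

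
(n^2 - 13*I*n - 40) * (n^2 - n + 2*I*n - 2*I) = n^4 - n^3 - 11*I*n^3 - 14*n^2 + 11*I*n^2 + 14*n - 80*I*n + 80*I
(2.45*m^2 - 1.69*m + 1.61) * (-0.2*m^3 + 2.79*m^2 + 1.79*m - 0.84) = -0.49*m^5 + 7.1735*m^4 - 0.651599999999999*m^3 - 0.5912*m^2 + 4.3015*m - 1.3524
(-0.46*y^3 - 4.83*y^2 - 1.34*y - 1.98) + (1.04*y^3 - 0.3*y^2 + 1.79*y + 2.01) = 0.58*y^3 - 5.13*y^2 + 0.45*y + 0.0299999999999998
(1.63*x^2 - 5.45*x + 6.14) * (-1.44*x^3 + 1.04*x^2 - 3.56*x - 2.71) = -2.3472*x^5 + 9.5432*x^4 - 20.3124*x^3 + 21.3703*x^2 - 7.0889*x - 16.6394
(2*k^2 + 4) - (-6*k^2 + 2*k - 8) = 8*k^2 - 2*k + 12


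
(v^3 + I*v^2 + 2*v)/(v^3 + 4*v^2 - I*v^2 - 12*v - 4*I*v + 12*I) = v*(v + 2*I)/(v^2 + 4*v - 12)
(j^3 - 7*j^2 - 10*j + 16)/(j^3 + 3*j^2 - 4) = (j - 8)/(j + 2)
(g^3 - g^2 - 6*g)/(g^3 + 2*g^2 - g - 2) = g*(g - 3)/(g^2 - 1)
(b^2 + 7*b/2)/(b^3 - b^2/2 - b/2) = (2*b + 7)/(2*b^2 - b - 1)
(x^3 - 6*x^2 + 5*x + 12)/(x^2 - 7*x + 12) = x + 1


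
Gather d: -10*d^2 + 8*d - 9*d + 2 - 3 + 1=-10*d^2 - d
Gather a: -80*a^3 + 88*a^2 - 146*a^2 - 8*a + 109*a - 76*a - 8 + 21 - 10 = -80*a^3 - 58*a^2 + 25*a + 3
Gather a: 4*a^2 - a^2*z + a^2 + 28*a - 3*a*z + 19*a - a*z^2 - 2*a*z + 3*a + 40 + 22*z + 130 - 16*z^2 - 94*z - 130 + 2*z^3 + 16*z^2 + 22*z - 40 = a^2*(5 - z) + a*(-z^2 - 5*z + 50) + 2*z^3 - 50*z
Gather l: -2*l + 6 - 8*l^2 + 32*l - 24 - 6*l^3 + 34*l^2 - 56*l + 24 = -6*l^3 + 26*l^2 - 26*l + 6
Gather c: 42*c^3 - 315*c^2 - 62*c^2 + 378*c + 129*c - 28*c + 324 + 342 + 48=42*c^3 - 377*c^2 + 479*c + 714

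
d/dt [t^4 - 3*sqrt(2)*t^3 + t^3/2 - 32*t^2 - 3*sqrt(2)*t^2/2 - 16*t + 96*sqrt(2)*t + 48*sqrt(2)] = 4*t^3 - 9*sqrt(2)*t^2 + 3*t^2/2 - 64*t - 3*sqrt(2)*t - 16 + 96*sqrt(2)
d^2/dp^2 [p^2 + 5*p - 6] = 2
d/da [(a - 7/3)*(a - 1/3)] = 2*a - 8/3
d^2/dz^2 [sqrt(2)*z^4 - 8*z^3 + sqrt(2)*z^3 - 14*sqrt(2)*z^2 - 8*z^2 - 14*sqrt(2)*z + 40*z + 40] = 12*sqrt(2)*z^2 - 48*z + 6*sqrt(2)*z - 28*sqrt(2) - 16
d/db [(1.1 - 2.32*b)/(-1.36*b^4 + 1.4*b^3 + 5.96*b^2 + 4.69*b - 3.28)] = (-9.4656*b^4 + 12.48*b^3 + 9.2072*b^2 - 13.112*b + 2.4506)/(1.8496*b^8 - 3.808*b^7 - 14.2512*b^6 + 3.9312*b^5 + 57.5752*b^4 + 46.7208*b^3 - 17.1015*b^2 - 30.7664*b + 10.7584)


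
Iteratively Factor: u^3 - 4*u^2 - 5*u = (u)*(u^2 - 4*u - 5) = u*(u + 1)*(u - 5)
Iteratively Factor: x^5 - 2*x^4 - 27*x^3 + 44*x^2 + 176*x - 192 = (x + 3)*(x^4 - 5*x^3 - 12*x^2 + 80*x - 64) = (x - 4)*(x + 3)*(x^3 - x^2 - 16*x + 16) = (x - 4)*(x - 1)*(x + 3)*(x^2 - 16) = (x - 4)*(x - 1)*(x + 3)*(x + 4)*(x - 4)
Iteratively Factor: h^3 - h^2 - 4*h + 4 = (h - 2)*(h^2 + h - 2) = (h - 2)*(h + 2)*(h - 1)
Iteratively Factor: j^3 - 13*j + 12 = (j - 1)*(j^2 + j - 12) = (j - 1)*(j + 4)*(j - 3)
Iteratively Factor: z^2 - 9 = (z - 3)*(z + 3)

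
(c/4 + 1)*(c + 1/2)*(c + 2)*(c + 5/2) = c^4/4 + 9*c^3/4 + 109*c^2/16 + 63*c/8 + 5/2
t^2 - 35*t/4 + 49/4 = (t - 7)*(t - 7/4)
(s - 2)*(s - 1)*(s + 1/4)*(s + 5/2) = s^4 - s^3/4 - 45*s^2/8 + 29*s/8 + 5/4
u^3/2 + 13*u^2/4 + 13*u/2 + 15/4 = (u/2 + 1/2)*(u + 5/2)*(u + 3)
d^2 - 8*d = d*(d - 8)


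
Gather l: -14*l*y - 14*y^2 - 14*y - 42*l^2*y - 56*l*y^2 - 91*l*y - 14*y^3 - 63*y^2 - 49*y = -42*l^2*y + l*(-56*y^2 - 105*y) - 14*y^3 - 77*y^2 - 63*y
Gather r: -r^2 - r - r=-r^2 - 2*r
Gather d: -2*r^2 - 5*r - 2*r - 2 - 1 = -2*r^2 - 7*r - 3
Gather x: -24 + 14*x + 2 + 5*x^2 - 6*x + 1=5*x^2 + 8*x - 21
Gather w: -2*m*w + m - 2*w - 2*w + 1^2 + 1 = m + w*(-2*m - 4) + 2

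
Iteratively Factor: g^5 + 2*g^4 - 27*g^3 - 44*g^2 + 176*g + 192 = (g + 4)*(g^4 - 2*g^3 - 19*g^2 + 32*g + 48) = (g + 4)^2*(g^3 - 6*g^2 + 5*g + 12) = (g - 4)*(g + 4)^2*(g^2 - 2*g - 3) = (g - 4)*(g - 3)*(g + 4)^2*(g + 1)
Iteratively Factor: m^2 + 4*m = (m + 4)*(m)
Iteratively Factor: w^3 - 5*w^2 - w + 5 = (w - 1)*(w^2 - 4*w - 5) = (w - 1)*(w + 1)*(w - 5)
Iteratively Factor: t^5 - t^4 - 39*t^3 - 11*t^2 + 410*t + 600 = (t + 4)*(t^4 - 5*t^3 - 19*t^2 + 65*t + 150) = (t - 5)*(t + 4)*(t^3 - 19*t - 30) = (t - 5)^2*(t + 4)*(t^2 + 5*t + 6) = (t - 5)^2*(t + 2)*(t + 4)*(t + 3)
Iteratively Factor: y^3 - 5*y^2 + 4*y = (y - 1)*(y^2 - 4*y) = (y - 4)*(y - 1)*(y)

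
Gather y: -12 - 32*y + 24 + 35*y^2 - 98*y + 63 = 35*y^2 - 130*y + 75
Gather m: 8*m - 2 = 8*m - 2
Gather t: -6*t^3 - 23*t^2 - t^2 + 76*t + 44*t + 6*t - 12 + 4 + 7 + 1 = -6*t^3 - 24*t^2 + 126*t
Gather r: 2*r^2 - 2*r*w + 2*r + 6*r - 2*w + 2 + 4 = 2*r^2 + r*(8 - 2*w) - 2*w + 6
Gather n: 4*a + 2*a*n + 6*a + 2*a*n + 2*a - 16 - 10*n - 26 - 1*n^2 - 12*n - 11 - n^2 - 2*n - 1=12*a - 2*n^2 + n*(4*a - 24) - 54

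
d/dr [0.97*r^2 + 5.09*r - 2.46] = 1.94*r + 5.09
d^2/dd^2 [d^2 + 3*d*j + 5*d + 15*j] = 2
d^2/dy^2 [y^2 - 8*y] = 2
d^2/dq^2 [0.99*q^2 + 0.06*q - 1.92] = 1.98000000000000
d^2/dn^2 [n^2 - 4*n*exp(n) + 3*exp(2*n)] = -4*n*exp(n) + 12*exp(2*n) - 8*exp(n) + 2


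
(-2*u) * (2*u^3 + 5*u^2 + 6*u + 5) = -4*u^4 - 10*u^3 - 12*u^2 - 10*u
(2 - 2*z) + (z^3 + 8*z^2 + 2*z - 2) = z^3 + 8*z^2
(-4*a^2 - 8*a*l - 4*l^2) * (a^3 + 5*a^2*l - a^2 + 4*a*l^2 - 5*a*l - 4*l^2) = -4*a^5 - 28*a^4*l + 4*a^4 - 60*a^3*l^2 + 28*a^3*l - 52*a^2*l^3 + 60*a^2*l^2 - 16*a*l^4 + 52*a*l^3 + 16*l^4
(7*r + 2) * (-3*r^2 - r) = -21*r^3 - 13*r^2 - 2*r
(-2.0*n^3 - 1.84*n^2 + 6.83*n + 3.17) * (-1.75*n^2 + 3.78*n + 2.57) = 3.5*n^5 - 4.34*n^4 - 24.0477*n^3 + 15.5411*n^2 + 29.5357*n + 8.1469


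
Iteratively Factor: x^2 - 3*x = (x - 3)*(x)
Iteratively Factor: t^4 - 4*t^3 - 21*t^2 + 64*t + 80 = (t + 1)*(t^3 - 5*t^2 - 16*t + 80) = (t - 4)*(t + 1)*(t^2 - t - 20) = (t - 5)*(t - 4)*(t + 1)*(t + 4)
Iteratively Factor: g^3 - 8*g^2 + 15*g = (g - 3)*(g^2 - 5*g) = g*(g - 3)*(g - 5)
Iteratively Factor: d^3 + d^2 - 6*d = (d + 3)*(d^2 - 2*d) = (d - 2)*(d + 3)*(d)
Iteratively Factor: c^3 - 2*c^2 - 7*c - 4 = (c + 1)*(c^2 - 3*c - 4) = (c + 1)^2*(c - 4)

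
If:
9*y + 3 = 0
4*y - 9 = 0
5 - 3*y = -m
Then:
No Solution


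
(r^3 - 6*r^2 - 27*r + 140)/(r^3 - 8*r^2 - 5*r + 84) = (r + 5)/(r + 3)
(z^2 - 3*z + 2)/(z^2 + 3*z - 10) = (z - 1)/(z + 5)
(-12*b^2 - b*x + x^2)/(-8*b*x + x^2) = (12*b^2 + b*x - x^2)/(x*(8*b - x))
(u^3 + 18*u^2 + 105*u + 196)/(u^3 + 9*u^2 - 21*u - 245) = (u + 4)/(u - 5)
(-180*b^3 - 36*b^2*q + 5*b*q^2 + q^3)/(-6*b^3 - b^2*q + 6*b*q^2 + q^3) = (-30*b^2 - b*q + q^2)/(-b^2 + q^2)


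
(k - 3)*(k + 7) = k^2 + 4*k - 21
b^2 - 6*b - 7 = (b - 7)*(b + 1)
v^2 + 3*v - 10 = (v - 2)*(v + 5)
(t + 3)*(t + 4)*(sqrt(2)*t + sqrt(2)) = sqrt(2)*t^3 + 8*sqrt(2)*t^2 + 19*sqrt(2)*t + 12*sqrt(2)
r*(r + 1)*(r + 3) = r^3 + 4*r^2 + 3*r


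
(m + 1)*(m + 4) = m^2 + 5*m + 4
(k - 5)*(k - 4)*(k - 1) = k^3 - 10*k^2 + 29*k - 20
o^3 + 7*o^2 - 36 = (o - 2)*(o + 3)*(o + 6)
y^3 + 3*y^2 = y^2*(y + 3)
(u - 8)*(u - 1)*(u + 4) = u^3 - 5*u^2 - 28*u + 32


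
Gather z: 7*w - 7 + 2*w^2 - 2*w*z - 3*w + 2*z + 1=2*w^2 + 4*w + z*(2 - 2*w) - 6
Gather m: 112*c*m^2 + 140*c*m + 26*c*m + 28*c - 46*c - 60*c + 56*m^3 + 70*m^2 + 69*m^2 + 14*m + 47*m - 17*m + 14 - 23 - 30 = -78*c + 56*m^3 + m^2*(112*c + 139) + m*(166*c + 44) - 39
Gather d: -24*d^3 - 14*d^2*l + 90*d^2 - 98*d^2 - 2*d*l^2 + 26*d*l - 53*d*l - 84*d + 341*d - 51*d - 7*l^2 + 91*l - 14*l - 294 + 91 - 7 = -24*d^3 + d^2*(-14*l - 8) + d*(-2*l^2 - 27*l + 206) - 7*l^2 + 77*l - 210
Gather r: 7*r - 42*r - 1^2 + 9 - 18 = -35*r - 10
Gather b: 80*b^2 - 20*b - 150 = 80*b^2 - 20*b - 150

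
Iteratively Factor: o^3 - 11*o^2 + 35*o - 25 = (o - 1)*(o^2 - 10*o + 25) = (o - 5)*(o - 1)*(o - 5)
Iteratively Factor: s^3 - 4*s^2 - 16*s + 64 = (s - 4)*(s^2 - 16) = (s - 4)*(s + 4)*(s - 4)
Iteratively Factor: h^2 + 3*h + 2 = (h + 1)*(h + 2)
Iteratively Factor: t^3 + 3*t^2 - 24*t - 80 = (t - 5)*(t^2 + 8*t + 16) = (t - 5)*(t + 4)*(t + 4)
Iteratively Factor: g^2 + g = (g + 1)*(g)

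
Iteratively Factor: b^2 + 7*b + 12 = (b + 3)*(b + 4)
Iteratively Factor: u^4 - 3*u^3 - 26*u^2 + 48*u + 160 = (u - 4)*(u^3 + u^2 - 22*u - 40) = (u - 5)*(u - 4)*(u^2 + 6*u + 8) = (u - 5)*(u - 4)*(u + 4)*(u + 2)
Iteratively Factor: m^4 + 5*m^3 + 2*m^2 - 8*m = (m - 1)*(m^3 + 6*m^2 + 8*m) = m*(m - 1)*(m^2 + 6*m + 8) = m*(m - 1)*(m + 4)*(m + 2)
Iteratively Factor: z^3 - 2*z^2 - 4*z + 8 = (z - 2)*(z^2 - 4) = (z - 2)*(z + 2)*(z - 2)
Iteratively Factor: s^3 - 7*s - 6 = (s + 1)*(s^2 - s - 6) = (s - 3)*(s + 1)*(s + 2)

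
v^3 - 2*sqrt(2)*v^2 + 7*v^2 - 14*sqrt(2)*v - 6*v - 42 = (v + 7)*(v - 3*sqrt(2))*(v + sqrt(2))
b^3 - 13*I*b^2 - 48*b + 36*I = (b - 6*I)^2*(b - I)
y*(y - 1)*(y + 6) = y^3 + 5*y^2 - 6*y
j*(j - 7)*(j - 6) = j^3 - 13*j^2 + 42*j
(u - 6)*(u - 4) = u^2 - 10*u + 24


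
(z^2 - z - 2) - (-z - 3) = z^2 + 1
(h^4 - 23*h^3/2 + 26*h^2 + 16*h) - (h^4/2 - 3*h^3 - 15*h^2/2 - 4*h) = h^4/2 - 17*h^3/2 + 67*h^2/2 + 20*h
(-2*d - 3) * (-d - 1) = 2*d^2 + 5*d + 3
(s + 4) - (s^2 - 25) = -s^2 + s + 29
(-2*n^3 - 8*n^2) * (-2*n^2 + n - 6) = 4*n^5 + 14*n^4 + 4*n^3 + 48*n^2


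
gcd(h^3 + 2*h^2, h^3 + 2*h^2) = h^3 + 2*h^2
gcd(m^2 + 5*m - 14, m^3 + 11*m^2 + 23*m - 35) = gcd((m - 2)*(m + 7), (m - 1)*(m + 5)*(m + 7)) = m + 7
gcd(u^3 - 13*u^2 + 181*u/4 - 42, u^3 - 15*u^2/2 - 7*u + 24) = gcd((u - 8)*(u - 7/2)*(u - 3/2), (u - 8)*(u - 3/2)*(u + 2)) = u^2 - 19*u/2 + 12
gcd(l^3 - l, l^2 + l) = l^2 + l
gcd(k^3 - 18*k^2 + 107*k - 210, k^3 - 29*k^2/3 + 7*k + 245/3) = k^2 - 12*k + 35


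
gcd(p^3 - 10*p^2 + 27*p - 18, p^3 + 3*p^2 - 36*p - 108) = p - 6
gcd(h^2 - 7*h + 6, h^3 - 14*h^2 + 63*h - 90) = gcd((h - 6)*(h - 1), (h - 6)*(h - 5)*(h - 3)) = h - 6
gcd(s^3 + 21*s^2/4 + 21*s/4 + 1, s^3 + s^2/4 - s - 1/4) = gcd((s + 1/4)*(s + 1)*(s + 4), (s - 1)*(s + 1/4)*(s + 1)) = s^2 + 5*s/4 + 1/4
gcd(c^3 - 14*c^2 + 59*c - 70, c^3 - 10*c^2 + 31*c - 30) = c^2 - 7*c + 10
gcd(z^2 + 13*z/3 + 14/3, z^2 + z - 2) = z + 2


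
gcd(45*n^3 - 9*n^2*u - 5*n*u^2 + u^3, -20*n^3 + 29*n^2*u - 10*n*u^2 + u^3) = -5*n + u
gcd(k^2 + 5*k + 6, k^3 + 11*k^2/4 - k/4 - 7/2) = k + 2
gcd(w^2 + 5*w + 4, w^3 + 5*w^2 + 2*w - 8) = w + 4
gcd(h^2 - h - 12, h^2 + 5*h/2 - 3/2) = h + 3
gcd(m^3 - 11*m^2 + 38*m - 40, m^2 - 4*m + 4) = m - 2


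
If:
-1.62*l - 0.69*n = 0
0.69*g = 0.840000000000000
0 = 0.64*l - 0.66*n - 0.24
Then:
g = 1.22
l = 0.11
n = -0.26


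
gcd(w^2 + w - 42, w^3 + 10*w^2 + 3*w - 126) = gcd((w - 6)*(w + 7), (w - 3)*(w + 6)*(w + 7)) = w + 7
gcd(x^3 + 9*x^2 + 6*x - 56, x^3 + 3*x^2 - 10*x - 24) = x + 4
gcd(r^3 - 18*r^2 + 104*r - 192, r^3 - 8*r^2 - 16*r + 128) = r^2 - 12*r + 32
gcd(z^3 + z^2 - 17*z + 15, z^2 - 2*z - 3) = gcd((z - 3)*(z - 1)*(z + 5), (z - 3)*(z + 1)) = z - 3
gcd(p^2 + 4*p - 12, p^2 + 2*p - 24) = p + 6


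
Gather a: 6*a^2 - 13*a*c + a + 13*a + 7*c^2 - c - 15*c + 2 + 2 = 6*a^2 + a*(14 - 13*c) + 7*c^2 - 16*c + 4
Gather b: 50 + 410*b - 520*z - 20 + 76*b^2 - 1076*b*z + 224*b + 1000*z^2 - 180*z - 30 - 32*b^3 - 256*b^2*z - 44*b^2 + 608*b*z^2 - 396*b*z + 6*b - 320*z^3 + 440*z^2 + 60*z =-32*b^3 + b^2*(32 - 256*z) + b*(608*z^2 - 1472*z + 640) - 320*z^3 + 1440*z^2 - 640*z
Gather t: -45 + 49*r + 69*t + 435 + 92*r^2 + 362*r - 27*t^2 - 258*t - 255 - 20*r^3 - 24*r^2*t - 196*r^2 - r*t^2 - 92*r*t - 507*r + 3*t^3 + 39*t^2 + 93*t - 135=-20*r^3 - 104*r^2 - 96*r + 3*t^3 + t^2*(12 - r) + t*(-24*r^2 - 92*r - 96)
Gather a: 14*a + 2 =14*a + 2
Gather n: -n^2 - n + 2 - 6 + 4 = -n^2 - n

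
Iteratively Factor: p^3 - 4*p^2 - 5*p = (p + 1)*(p^2 - 5*p) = (p - 5)*(p + 1)*(p)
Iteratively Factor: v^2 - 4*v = (v)*(v - 4)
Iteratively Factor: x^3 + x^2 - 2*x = (x + 2)*(x^2 - x) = (x - 1)*(x + 2)*(x)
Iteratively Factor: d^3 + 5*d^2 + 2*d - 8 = (d + 2)*(d^2 + 3*d - 4) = (d + 2)*(d + 4)*(d - 1)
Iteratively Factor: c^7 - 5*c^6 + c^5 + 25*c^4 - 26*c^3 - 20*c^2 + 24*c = (c)*(c^6 - 5*c^5 + c^4 + 25*c^3 - 26*c^2 - 20*c + 24) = c*(c - 2)*(c^5 - 3*c^4 - 5*c^3 + 15*c^2 + 4*c - 12) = c*(c - 2)*(c + 2)*(c^4 - 5*c^3 + 5*c^2 + 5*c - 6) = c*(c - 2)*(c + 1)*(c + 2)*(c^3 - 6*c^2 + 11*c - 6) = c*(c - 2)*(c - 1)*(c + 1)*(c + 2)*(c^2 - 5*c + 6) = c*(c - 3)*(c - 2)*(c - 1)*(c + 1)*(c + 2)*(c - 2)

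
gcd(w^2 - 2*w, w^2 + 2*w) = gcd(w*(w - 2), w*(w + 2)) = w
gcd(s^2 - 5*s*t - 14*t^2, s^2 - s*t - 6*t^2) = s + 2*t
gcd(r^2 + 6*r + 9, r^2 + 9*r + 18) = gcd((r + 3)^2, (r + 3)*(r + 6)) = r + 3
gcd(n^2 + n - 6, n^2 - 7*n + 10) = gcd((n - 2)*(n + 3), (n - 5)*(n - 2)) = n - 2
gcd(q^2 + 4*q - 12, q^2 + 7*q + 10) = 1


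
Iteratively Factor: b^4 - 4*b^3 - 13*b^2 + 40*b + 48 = (b + 1)*(b^3 - 5*b^2 - 8*b + 48) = (b + 1)*(b + 3)*(b^2 - 8*b + 16) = (b - 4)*(b + 1)*(b + 3)*(b - 4)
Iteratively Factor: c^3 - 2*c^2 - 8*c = (c)*(c^2 - 2*c - 8) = c*(c + 2)*(c - 4)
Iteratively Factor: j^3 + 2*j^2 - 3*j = (j + 3)*(j^2 - j) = j*(j + 3)*(j - 1)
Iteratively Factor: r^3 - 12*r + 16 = (r - 2)*(r^2 + 2*r - 8) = (r - 2)^2*(r + 4)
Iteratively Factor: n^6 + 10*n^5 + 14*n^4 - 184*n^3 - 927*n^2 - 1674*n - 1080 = (n + 3)*(n^5 + 7*n^4 - 7*n^3 - 163*n^2 - 438*n - 360) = (n - 5)*(n + 3)*(n^4 + 12*n^3 + 53*n^2 + 102*n + 72) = (n - 5)*(n + 2)*(n + 3)*(n^3 + 10*n^2 + 33*n + 36) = (n - 5)*(n + 2)*(n + 3)*(n + 4)*(n^2 + 6*n + 9) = (n - 5)*(n + 2)*(n + 3)^2*(n + 4)*(n + 3)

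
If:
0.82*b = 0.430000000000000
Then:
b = 0.52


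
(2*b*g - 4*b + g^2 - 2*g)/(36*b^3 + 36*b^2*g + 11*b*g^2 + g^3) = (g - 2)/(18*b^2 + 9*b*g + g^2)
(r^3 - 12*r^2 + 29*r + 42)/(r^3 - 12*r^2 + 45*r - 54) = (r^2 - 6*r - 7)/(r^2 - 6*r + 9)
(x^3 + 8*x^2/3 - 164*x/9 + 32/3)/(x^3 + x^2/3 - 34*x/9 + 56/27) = 3*(3*x^2 + 10*x - 48)/(9*x^2 + 9*x - 28)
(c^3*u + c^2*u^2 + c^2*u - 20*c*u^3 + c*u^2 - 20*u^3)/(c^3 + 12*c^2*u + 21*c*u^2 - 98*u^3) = u*(c^3 + c^2*u + c^2 - 20*c*u^2 + c*u - 20*u^2)/(c^3 + 12*c^2*u + 21*c*u^2 - 98*u^3)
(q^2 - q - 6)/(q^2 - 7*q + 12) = (q + 2)/(q - 4)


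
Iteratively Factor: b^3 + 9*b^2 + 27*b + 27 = (b + 3)*(b^2 + 6*b + 9) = (b + 3)^2*(b + 3)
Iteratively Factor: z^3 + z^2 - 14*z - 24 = (z + 3)*(z^2 - 2*z - 8) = (z + 2)*(z + 3)*(z - 4)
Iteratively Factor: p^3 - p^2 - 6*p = (p)*(p^2 - p - 6) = p*(p + 2)*(p - 3)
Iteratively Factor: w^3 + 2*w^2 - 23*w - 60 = (w + 3)*(w^2 - w - 20) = (w + 3)*(w + 4)*(w - 5)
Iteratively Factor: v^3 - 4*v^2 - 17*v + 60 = (v - 3)*(v^2 - v - 20) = (v - 5)*(v - 3)*(v + 4)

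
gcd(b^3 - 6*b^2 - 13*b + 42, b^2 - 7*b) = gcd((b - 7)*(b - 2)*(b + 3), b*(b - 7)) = b - 7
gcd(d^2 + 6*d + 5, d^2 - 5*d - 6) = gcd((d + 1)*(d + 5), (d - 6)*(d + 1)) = d + 1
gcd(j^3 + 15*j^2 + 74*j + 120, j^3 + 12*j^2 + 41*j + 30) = j^2 + 11*j + 30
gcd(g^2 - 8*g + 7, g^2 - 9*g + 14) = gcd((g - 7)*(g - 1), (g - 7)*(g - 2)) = g - 7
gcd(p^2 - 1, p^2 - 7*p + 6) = p - 1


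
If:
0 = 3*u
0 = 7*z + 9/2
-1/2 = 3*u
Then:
No Solution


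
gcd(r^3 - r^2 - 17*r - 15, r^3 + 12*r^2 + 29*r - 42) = 1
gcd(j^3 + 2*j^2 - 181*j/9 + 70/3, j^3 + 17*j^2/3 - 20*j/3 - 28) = j^2 + 11*j/3 - 14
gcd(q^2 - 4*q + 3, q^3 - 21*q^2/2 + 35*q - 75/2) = q - 3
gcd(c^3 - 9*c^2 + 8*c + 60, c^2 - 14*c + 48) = c - 6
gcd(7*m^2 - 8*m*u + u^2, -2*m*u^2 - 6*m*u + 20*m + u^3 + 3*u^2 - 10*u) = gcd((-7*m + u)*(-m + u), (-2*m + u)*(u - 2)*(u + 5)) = 1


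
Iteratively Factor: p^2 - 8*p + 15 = (p - 3)*(p - 5)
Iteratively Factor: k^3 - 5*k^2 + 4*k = (k - 1)*(k^2 - 4*k) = k*(k - 1)*(k - 4)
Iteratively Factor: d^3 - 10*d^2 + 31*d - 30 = (d - 2)*(d^2 - 8*d + 15) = (d - 3)*(d - 2)*(d - 5)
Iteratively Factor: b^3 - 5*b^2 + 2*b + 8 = (b - 2)*(b^2 - 3*b - 4) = (b - 2)*(b + 1)*(b - 4)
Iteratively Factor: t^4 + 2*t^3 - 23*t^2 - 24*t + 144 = (t - 3)*(t^3 + 5*t^2 - 8*t - 48) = (t - 3)*(t + 4)*(t^2 + t - 12) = (t - 3)*(t + 4)^2*(t - 3)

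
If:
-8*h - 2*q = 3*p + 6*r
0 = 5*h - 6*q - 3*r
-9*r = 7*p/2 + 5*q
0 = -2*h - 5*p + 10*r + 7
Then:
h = -21/629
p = 441/629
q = 189/1258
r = -224/629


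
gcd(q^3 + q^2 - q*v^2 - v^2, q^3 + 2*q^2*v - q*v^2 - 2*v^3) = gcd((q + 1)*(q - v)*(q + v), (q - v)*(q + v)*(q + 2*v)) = q^2 - v^2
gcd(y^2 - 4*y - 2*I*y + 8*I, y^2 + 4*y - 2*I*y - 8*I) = y - 2*I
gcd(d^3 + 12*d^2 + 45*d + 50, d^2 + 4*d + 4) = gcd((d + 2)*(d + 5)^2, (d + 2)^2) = d + 2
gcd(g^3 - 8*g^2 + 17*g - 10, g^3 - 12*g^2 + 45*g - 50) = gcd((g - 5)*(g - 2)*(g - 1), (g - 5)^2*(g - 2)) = g^2 - 7*g + 10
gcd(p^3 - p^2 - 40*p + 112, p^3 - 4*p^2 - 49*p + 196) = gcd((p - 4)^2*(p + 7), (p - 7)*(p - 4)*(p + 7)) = p^2 + 3*p - 28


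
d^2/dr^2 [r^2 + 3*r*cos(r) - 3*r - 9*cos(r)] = -3*r*cos(r) - 6*sin(r) + 9*cos(r) + 2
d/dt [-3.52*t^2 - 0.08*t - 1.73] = -7.04*t - 0.08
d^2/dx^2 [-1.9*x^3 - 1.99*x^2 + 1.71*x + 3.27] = -11.4*x - 3.98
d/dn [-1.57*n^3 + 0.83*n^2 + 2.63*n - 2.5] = -4.71*n^2 + 1.66*n + 2.63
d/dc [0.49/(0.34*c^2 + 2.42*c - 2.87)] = (-0.3332*c - 1.1858)/(0.34*c^2 + 2.42*c - 2.87)^2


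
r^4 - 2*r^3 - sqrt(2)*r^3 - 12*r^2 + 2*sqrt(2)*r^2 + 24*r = r*(r - 2)*(r - 3*sqrt(2))*(r + 2*sqrt(2))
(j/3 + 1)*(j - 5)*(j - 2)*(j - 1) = j^4/3 - 5*j^3/3 - 7*j^2/3 + 41*j/3 - 10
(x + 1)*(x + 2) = x^2 + 3*x + 2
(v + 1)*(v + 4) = v^2 + 5*v + 4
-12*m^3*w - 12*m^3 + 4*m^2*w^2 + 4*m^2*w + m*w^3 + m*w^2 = (-2*m + w)*(6*m + w)*(m*w + m)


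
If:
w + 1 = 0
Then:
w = -1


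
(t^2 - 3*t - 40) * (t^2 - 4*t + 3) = t^4 - 7*t^3 - 25*t^2 + 151*t - 120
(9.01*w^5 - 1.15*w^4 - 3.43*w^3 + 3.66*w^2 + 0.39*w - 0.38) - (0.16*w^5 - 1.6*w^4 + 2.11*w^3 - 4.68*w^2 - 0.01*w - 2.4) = 8.85*w^5 + 0.45*w^4 - 5.54*w^3 + 8.34*w^2 + 0.4*w + 2.02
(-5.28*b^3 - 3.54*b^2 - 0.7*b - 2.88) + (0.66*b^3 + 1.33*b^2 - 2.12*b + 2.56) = -4.62*b^3 - 2.21*b^2 - 2.82*b - 0.32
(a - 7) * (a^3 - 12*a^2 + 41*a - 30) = a^4 - 19*a^3 + 125*a^2 - 317*a + 210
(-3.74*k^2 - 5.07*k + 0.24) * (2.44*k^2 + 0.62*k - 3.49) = -9.1256*k^4 - 14.6896*k^3 + 10.4948*k^2 + 17.8431*k - 0.8376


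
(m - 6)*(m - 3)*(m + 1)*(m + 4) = m^4 - 4*m^3 - 23*m^2 + 54*m + 72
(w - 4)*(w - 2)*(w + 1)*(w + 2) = w^4 - 3*w^3 - 8*w^2 + 12*w + 16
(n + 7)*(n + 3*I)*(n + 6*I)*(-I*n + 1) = -I*n^4 + 10*n^3 - 7*I*n^3 + 70*n^2 + 27*I*n^2 - 18*n + 189*I*n - 126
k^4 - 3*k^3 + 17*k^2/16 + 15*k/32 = k*(k - 5/2)*(k - 3/4)*(k + 1/4)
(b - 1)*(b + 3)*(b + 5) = b^3 + 7*b^2 + 7*b - 15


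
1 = 1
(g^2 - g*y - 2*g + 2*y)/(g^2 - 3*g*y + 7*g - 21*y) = (g^2 - g*y - 2*g + 2*y)/(g^2 - 3*g*y + 7*g - 21*y)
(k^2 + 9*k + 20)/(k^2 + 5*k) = (k + 4)/k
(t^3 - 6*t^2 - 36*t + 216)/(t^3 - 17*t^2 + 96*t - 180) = (t + 6)/(t - 5)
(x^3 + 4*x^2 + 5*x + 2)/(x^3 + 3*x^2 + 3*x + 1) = (x + 2)/(x + 1)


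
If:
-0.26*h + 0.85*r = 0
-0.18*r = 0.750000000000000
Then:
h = -13.62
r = -4.17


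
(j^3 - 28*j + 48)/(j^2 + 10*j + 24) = (j^2 - 6*j + 8)/(j + 4)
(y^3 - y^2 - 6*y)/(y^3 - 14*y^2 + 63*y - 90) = y*(y + 2)/(y^2 - 11*y + 30)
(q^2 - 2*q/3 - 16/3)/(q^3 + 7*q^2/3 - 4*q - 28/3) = (3*q - 8)/(3*q^2 + q - 14)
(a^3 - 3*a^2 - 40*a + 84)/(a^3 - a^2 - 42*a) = (a - 2)/a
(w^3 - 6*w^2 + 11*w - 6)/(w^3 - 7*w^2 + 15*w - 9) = (w - 2)/(w - 3)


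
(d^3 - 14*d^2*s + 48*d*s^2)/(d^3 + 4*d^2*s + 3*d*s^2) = (d^2 - 14*d*s + 48*s^2)/(d^2 + 4*d*s + 3*s^2)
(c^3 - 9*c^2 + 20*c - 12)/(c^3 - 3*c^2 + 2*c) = (c - 6)/c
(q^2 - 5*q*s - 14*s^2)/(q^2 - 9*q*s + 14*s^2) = (q + 2*s)/(q - 2*s)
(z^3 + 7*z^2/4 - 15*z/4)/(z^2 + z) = (4*z^2 + 7*z - 15)/(4*(z + 1))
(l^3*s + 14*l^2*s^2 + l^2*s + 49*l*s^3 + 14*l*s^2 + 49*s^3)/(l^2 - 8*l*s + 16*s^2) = s*(l^3 + 14*l^2*s + l^2 + 49*l*s^2 + 14*l*s + 49*s^2)/(l^2 - 8*l*s + 16*s^2)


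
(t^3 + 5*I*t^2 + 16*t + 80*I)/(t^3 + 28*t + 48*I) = (t^2 + I*t + 20)/(t^2 - 4*I*t + 12)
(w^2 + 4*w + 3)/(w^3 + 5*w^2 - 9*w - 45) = (w + 1)/(w^2 + 2*w - 15)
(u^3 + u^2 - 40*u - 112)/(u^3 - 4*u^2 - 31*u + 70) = (u^2 + 8*u + 16)/(u^2 + 3*u - 10)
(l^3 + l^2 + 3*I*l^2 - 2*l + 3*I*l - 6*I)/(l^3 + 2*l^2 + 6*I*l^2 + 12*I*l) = (l^2 + l*(-1 + 3*I) - 3*I)/(l*(l + 6*I))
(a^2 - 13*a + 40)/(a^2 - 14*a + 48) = (a - 5)/(a - 6)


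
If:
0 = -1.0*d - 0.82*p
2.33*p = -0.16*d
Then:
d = 0.00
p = 0.00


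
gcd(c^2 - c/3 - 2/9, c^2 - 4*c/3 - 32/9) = 1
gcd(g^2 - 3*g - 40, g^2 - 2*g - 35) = g + 5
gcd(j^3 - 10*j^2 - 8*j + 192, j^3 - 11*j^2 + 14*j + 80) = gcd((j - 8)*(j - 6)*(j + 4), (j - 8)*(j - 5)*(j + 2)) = j - 8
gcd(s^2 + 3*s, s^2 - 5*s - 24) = s + 3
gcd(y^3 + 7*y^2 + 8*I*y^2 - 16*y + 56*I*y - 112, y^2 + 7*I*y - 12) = y + 4*I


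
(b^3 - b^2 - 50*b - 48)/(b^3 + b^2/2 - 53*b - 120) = 2*(b + 1)/(2*b + 5)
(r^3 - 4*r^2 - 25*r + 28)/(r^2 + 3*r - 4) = r - 7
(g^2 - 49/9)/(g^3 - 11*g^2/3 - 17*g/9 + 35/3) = (3*g + 7)/(3*g^2 - 4*g - 15)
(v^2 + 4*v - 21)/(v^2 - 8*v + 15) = (v + 7)/(v - 5)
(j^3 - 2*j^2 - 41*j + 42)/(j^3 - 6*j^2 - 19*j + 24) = (j^2 - j - 42)/(j^2 - 5*j - 24)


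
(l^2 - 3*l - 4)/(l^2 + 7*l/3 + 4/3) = 3*(l - 4)/(3*l + 4)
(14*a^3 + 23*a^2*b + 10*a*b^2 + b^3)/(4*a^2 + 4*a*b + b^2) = (7*a^2 + 8*a*b + b^2)/(2*a + b)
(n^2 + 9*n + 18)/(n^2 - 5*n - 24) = (n + 6)/(n - 8)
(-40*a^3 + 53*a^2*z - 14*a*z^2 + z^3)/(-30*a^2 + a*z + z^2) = (8*a^2 - 9*a*z + z^2)/(6*a + z)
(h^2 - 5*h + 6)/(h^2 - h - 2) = (h - 3)/(h + 1)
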